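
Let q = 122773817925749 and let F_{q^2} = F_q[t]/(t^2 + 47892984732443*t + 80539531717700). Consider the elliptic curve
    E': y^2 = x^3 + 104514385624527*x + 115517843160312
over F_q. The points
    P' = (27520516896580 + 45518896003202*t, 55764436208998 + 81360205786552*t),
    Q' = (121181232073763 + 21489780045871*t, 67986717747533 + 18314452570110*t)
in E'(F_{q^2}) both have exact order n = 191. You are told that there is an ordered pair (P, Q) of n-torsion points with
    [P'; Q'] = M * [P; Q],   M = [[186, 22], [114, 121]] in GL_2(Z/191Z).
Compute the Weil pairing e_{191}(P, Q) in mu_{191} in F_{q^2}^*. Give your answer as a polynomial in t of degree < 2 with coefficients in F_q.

e_{191}(aP+bQ,cP+dQ) = e_{191}(P,Q)^(ad-bc); with (a,b,c,d)=(186,22,114,121) this gives the det-191 law.
186*121 - 22*114 = 19998; reduced mod 191: det = 134, inverse 67.
Run Miller on y^2=x^3+104514385624527*x+115517843160312 over F_{122773817925749}: ladder 10111111 (8 bits); e = f_P(D_Q)/f_Q(D_P).
Miller gives e_{191}(P',Q') = 103056250114694 + 119780480447924*t in F_{122773817925749^2}.
e_{191}(P,Q) = (103056250114694 + 119780480447924*t)^{67} = 27237511893346 + 73899680797269*t.

27237511893346 + 73899680797269*t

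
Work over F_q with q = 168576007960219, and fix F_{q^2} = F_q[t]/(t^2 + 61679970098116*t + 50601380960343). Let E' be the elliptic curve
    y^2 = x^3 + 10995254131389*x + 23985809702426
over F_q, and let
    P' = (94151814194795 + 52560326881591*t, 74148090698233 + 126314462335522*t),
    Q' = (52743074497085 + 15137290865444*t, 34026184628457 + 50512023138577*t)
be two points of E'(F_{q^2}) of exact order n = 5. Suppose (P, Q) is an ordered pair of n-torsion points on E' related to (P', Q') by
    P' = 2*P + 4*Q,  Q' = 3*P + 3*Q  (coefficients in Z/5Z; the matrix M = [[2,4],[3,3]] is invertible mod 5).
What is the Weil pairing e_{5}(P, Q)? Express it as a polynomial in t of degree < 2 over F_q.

286668902890 + 156827916979765*t

Under M = [[2,4],[3,3]] in GL_2(Z/5), e_{5}(P',Q') = e_{5}(P,Q)^(2*3-4*3 mod 5).
2*3 - 4*3 = -6; reduced mod 5: det = 4, inverse 4.
Miller loop for e_{5} over F_{168576007960219^2}: bits of 5 = 101; 2 double steps + 1 add steps, l/v at each.
e_{5}(P',Q') = 46614422682919 + 11748090980454*t.
Hence e(P,Q) = 286668902890 + 156827916979765*t in F_{168576007960219^2}^*.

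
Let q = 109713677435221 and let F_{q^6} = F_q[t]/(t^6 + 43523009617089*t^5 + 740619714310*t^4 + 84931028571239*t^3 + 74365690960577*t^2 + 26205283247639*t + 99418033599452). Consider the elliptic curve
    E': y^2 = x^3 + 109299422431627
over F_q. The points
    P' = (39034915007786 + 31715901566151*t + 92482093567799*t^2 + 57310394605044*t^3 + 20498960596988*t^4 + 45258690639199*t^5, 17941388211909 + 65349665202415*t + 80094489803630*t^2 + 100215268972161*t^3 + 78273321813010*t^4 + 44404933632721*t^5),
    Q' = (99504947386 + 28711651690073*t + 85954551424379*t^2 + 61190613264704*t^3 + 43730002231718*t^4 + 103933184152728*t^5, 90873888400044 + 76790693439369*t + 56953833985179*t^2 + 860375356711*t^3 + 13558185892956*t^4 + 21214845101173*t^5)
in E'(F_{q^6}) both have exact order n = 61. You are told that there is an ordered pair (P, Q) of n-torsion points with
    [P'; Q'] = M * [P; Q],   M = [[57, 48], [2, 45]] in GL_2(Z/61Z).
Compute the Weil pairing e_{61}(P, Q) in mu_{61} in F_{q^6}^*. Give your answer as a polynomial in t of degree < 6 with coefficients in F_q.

e_{61}(aP+bQ,cP+dQ) = e_{61}(P,Q)^(ad-bc); with (a,b,c,d)=(57,48,2,45) this gives the det-61 law.
Hence e(P,Q) = e(P',Q')^{40} where 40 = 29^{-1} mod 61.
Run Miller on y^2=x^3+109299422431627 over F_{109713677435221}: ladder 111101 (6 bits); e = f_P(D_Q)/f_Q(D_P).
Result: e(P',Q') = 39981841113959 + 21172124188524*t + 86782734662406*t^2 + 26310736104178*t^3 + 33848635611689*t^4 + 36975069241258*t^5.
Thus e_{61}(P,Q) = 95127718584816 + 69629248671570*t + 102998360948077*t^2 + 39993280897229*t^3 + 11103606641572*t^4 + 97117100191281*t^5.

95127718584816 + 69629248671570*t + 102998360948077*t^2 + 39993280897229*t^3 + 11103606641572*t^4 + 97117100191281*t^5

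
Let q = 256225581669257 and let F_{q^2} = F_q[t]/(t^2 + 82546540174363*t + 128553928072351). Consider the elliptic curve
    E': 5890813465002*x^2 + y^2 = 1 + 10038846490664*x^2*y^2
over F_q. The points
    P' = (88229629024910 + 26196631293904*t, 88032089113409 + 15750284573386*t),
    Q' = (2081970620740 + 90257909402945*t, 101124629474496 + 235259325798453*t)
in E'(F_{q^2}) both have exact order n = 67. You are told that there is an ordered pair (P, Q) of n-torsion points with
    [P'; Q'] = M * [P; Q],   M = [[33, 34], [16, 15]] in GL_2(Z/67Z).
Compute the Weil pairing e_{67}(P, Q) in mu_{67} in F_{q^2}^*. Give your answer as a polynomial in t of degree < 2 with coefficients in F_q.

104483350906373 + 205031417617666*t

e_{67} is bilinear + alternating on E[67], so e_{67}(33*P + 34*Q, 16*P + 15*Q) = e_{67}(P,Q)^(33*15-34*16).
33*15 - 34*16 = -49; reduced mod 67: det = 18, inverse 41.
Edwards->Montgomery: u=(1+y)/(1-y), v=u/x -> 177451416803154v^2=u^3+31336139196713u^2+u; then x_W=127075782578213u+88063470549030: y^2=x^3+237969646094260*x+18209266085327.
7-bit Miller (1000011) on E'/F_{256225581669257} with a'=237969646094260, b'=18209266085327: accumulate tangent/chord ratios at Q'+S and P'+S'.
f_P(D_Q)/f_Q(D_P) = 196322573031061 + 146039867948807*t.
Thus e_{67}(P,Q) = 104483350906373 + 205031417617666*t.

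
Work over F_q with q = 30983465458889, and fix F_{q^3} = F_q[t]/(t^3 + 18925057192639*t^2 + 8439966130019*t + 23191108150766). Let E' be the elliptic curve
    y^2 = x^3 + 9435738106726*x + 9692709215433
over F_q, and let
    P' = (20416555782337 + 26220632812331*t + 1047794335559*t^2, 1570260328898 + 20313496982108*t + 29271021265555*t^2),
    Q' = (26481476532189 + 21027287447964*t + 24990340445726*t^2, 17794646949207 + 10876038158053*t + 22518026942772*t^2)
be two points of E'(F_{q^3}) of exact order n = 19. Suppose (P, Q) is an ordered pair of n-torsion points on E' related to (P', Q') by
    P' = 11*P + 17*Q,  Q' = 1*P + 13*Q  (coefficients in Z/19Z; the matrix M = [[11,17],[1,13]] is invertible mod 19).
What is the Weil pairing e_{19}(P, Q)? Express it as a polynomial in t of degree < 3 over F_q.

333490149943 + 3350629069567*t + 23398569544767*t^2

Alternating bilinearity on E[19] (values in mu_{19} in F_{30983465458889^3}) gives e(P',Q') = e(P,Q)^det(M).
Inverting 12 mod 19: 8. Thus e_{19}(P,Q) = e(P',Q')^{8}.
Build f_{19,P'} and f_{19,Q'} via the 5-bit ladder of 19=10011_2; evaluate at shifted divisors; quotient in F_{30983465458889^3}.
The quotient is 19580371608857 + 26470570797461*t + 26445911833148*t^2.
e_{19}(P,Q) = (19580371608857 + 26470570797461*t + 26445911833148*t^2)^{8} = 333490149943 + 3350629069567*t + 23398569544767*t^2.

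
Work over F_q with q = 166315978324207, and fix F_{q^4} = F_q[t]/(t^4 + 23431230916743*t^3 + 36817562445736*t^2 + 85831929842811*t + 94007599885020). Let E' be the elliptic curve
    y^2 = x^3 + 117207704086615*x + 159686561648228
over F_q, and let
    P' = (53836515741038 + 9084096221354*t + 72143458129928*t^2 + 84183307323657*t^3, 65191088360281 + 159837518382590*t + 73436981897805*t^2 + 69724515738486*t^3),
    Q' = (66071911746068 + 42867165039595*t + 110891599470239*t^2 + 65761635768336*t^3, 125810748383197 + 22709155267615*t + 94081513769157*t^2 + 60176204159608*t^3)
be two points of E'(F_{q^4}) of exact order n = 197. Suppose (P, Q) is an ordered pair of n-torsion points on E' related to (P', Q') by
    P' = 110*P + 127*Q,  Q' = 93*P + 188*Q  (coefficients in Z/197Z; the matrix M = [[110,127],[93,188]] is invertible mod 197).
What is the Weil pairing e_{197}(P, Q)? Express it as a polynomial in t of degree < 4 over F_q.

6931913092460 + 29524886190688*t + 123461875809120*t^2 + 96755944170234*t^3

The 197-Weil pairing on E[197] over F_{166315978324207} is alternating-bilinear: e_{197}(P',Q') = e_{197}(P,Q)^det(M).
det(M) mod 197 = 4; its inverse in (Z/197)^* is 148 (check: 4*148 mod 197 = 1).
n = 197 = (11000101)_2 (8 bits, wt 4); accumulate f_{197,P'}(Q'+S)/f_{197,P'}(S) along the 7-step ladder.
Result: e(P',Q') = 59166933396971 + 47657322112102*t + 61784805451644*t^2 + 81427250891713*t^3.
Hence e(P,Q) = 6931913092460 + 29524886190688*t + 123461875809120*t^2 + 96755944170234*t^3 in F_{166315978324207^4}^*.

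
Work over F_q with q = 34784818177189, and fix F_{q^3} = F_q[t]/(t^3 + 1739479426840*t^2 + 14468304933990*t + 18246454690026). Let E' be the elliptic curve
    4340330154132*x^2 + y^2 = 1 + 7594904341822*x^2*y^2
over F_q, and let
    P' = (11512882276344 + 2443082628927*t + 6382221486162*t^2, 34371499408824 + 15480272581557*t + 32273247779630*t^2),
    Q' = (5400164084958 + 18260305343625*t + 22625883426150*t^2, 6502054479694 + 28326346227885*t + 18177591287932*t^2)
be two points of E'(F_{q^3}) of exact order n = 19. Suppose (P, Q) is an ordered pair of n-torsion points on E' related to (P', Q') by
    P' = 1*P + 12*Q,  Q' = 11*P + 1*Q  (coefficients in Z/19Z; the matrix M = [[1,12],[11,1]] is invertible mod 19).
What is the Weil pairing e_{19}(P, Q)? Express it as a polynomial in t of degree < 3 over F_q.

The 19-Weil pairing on E[19] over F_{34784818177189} is alternating-bilinear: e_{19}(P',Q') = e_{19}(P,Q)^det(M).
det(M) mod 19 = 2; its inverse in (Z/19)^* is 10 (check: 2*10 mod 19 = 1).
Edwards->Montgomery: u=(1+y)/(1-y), v=u/x -> 31610982587861v^2=u^3+13295890816141u^2+u; then x_W=16578765541672u+13584145141722: y^2=x^3+27103185607317*x+2197256647376.
n = 19 = (10011)_2 (5 bits, wt 3); accumulate f_{19,P'}(Q'+S)/f_{19,P'}(S) along the 4-step ladder.
Miller gives e_{19}(P',Q') = 3202982081956 + 479578893898*t + 23450806708946*t^2 in F_{34784818177189^3}.
Hence e(P,Q) = 30265893719413 + 13978844737701*t + 32089208663748*t^2 in F_{34784818177189^3}^*.

30265893719413 + 13978844737701*t + 32089208663748*t^2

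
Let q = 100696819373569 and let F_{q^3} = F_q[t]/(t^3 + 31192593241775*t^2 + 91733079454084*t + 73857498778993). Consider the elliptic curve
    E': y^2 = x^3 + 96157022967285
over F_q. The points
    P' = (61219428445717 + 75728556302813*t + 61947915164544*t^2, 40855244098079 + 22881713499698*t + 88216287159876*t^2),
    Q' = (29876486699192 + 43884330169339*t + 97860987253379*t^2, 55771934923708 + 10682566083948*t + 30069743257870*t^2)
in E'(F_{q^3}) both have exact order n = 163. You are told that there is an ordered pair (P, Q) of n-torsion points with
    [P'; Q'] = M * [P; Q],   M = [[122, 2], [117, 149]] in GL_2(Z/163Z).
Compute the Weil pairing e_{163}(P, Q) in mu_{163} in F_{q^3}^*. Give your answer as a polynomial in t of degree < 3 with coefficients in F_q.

73272195066267 + 71351411773298*t + 19090890677421*t^2

Since e_{163}(P,P)=e_{163}(Q,Q)=1 and e_{163}(Q,P)=e_{163}(P,Q)^{-1}, expanding e_{163}(122*P + 2*Q,117*P + 149*Q) leaves e(P,Q)^det(M).
So e_{163}(P,Q) = e_{163}(P',Q')^{35}, since 14*35 = 1 mod 163.
Miller loop for e_{163} over F_{100696819373569^3}: bits of 163 = 10100011; 7 double steps + 3 add steps, l/v at each.
Miller gives e_{163}(P',Q') = 45395771668766 + 91197399404125*t + 82321260332481*t^2 in F_{100696819373569^3}.
(45395771668766 + 91197399404125*t + 82321260332481*t^2)^{35} mod (100696819373569,f) = 73272195066267 + 71351411773298*t + 19090890677421*t^2.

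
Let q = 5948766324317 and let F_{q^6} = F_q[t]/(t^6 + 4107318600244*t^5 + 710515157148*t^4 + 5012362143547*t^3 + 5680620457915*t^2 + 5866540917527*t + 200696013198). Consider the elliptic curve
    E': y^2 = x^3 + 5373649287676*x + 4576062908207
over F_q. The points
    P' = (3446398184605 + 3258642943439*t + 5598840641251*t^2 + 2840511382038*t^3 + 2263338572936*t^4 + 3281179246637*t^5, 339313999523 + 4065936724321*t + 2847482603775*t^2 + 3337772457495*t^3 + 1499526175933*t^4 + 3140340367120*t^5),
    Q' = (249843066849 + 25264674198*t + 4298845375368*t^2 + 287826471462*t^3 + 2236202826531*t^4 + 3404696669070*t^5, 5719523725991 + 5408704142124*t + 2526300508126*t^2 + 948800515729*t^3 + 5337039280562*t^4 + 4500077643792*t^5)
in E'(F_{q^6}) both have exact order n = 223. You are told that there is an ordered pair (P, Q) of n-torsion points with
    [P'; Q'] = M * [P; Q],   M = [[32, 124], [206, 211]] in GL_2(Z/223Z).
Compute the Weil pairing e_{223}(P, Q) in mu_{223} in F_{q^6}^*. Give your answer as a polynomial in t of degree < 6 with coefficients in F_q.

5929037964872 + 1068766334572*t + 1367515395750*t^2 + 1811772615972*t^3 + 5729842258382*t^4 + 1802617919149*t^5

e_{223}(aP+bQ,cP+dQ) = e_{223}(P,Q)^(ad-bc); with (a,b,c,d)=(32,124,206,211) this gives the det-223 law.
32*211 - 124*206 = -18792; reduced mod 223: det = 163, inverse 26.
8-bit Miller (11011111) on E'/F_{5948766324317} with a'=5373649287676, b'=4576062908207: accumulate tangent/chord ratios at Q'+S and P'+S'.
Result: e(P',Q') = 1265143680155 + 2833271680753*t + 4460954943814*t^2 + 1124542852713*t^3 + 4650749324479*t^4 + 4545035334373*t^5.
Thus e_{223}(P,Q) = 5929037964872 + 1068766334572*t + 1367515395750*t^2 + 1811772615972*t^3 + 5729842258382*t^4 + 1802617919149*t^5.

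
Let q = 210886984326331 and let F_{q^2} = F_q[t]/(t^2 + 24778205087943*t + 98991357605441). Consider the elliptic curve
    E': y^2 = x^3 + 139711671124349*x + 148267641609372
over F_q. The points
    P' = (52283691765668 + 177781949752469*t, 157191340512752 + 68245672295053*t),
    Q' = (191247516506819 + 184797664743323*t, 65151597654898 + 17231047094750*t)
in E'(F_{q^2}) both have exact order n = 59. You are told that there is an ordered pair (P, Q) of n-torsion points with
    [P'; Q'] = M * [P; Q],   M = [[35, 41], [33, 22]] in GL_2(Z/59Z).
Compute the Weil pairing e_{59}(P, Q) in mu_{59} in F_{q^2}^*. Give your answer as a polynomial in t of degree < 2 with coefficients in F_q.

113664375721553 + 147845009565342*t

e_{59}(aP+bQ,cP+dQ) = e_{59}(P,Q)^(ad-bc); with (a,b,c,d)=(35,41,33,22) this gives the det-59 law.
det M = 35*22 - 41*33 = -583 = 7 (mod 59); 7^{-1} = 17 (mod 59).
Build f_{59,P'} and f_{59,Q'} via the 6-bit ladder of 59=111011_2; evaluate at shifted divisors; quotient in F_{210886984326331^2}.
Result: e(P',Q') = 178963899546726 + 63034044531842*t.
Hence e(P,Q) = 113664375721553 + 147845009565342*t in F_{210886984326331^2}^*.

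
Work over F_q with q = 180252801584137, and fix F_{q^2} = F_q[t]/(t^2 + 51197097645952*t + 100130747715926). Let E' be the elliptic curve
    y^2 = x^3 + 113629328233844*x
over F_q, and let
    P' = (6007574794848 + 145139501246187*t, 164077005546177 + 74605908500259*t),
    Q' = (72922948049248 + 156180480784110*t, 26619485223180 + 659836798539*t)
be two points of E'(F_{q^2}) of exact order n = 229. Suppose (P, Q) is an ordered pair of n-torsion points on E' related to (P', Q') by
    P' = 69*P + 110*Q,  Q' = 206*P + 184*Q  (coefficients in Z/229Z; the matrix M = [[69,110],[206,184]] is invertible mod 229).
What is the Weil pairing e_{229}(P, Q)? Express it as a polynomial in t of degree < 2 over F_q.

e_{229} is bilinear + alternating on E[229], so e_{229}(69*P + 110*Q, 206*P + 184*Q) = e_{229}(P,Q)^(69*184-110*206).
Inverting 112 mod 229: 137. Thus e_{229}(P,Q) = e(P',Q')^{137}.
Miller loop for e_{229} over F_{180252801584137^2}: bits of 229 = 11100101; 7 double steps + 4 add steps, l/v at each.
e_{229}(P',Q') = 113853759377291 + 123239648343365*t.
e_{229}(P,Q) = (113853759377291 + 123239648343365*t)^{137} = 114262646551774 + 3074055333322*t.

114262646551774 + 3074055333322*t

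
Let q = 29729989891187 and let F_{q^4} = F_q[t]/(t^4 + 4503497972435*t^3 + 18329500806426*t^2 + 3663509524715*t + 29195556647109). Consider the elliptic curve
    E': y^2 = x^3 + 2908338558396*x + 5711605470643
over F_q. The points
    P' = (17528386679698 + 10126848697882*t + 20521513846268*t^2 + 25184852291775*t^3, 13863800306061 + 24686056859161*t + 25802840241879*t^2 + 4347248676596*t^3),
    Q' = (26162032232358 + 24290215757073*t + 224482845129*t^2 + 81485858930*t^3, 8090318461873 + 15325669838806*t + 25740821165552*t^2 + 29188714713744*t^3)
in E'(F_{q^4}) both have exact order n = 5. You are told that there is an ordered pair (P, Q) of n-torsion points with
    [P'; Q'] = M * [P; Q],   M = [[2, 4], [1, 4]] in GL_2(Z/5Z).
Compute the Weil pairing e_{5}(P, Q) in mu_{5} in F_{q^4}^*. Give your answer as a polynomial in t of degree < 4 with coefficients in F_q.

16196063832862 + 20909235629654*t + 16051098785805*t^2 + 1928340297627*t^3

e_{5} is bilinear + alternating on E[5], so e_{5}(2*P + 4*Q, 1*P + 4*Q) = e_{5}(P,Q)^(2*4-4*1).
Inverting 4 mod 5: 4. Thus e_{5}(P,Q) = e(P',Q')^{4}.
3-bit Miller (101) on E'/F_{29729989891187} with a'=2908338558396, b'=5711605470643: accumulate tangent/chord ratios at Q'+S and P'+S'.
e_{5}(P',Q') = 12457670389651 + 375739511023*t + 28937862707505*t^2 + 5153908955986*t^3.
Hence e(P,Q) = 16196063832862 + 20909235629654*t + 16051098785805*t^2 + 1928340297627*t^3 in F_{29729989891187^4}^*.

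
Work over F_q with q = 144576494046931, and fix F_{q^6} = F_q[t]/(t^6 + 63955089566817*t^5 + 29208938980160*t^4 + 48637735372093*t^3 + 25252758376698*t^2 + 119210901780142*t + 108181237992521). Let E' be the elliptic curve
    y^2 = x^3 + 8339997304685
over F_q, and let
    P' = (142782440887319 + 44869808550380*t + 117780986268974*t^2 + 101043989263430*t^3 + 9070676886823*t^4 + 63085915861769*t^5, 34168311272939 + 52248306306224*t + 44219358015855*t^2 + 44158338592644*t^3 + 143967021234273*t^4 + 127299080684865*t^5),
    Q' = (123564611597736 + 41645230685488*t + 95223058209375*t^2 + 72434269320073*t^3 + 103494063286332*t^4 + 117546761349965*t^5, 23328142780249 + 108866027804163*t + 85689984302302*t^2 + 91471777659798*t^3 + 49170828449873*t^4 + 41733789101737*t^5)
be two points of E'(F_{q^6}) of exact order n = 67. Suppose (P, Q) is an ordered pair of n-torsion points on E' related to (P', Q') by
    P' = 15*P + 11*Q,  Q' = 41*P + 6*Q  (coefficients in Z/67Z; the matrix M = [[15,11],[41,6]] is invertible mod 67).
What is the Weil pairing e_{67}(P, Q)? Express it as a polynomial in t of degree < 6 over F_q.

144218663910810 + 6708623863606*t + 128492396392738*t^2 + 88100845544419*t^3 + 95197931227439*t^4 + 27040259329106*t^5

e_{67} is bilinear + alternating on E[67], so e_{67}(15*P + 11*Q, 41*P + 6*Q) = e_{67}(P,Q)^(15*6-11*41).
det M = 15*6 - 11*41 = -361 = 41 (mod 67); 41^{-1} = 18 (mod 67).
Double-and-add over 1000011: 7-1 doublings, 3-1 additions; each step l_{T,T}/v_{2T} or l_{T,P'}/v at Q'+S for random S.
Result: e(P',Q') = 18914891204983 + 90492917934749*t + 138910286225762*t^2 + 14385541473599*t^3 + 50749046083296*t^4 + 10248489588229*t^5.
(18914891204983 + 90492917934749*t + 138910286225762*t^2 + 14385541473599*t^3 + 50749046083296*t^4 + 10248489588229*t^5)^{18} mod (144576494046931,f) = 144218663910810 + 6708623863606*t + 128492396392738*t^2 + 88100845544419*t^3 + 95197931227439*t^4 + 27040259329106*t^5.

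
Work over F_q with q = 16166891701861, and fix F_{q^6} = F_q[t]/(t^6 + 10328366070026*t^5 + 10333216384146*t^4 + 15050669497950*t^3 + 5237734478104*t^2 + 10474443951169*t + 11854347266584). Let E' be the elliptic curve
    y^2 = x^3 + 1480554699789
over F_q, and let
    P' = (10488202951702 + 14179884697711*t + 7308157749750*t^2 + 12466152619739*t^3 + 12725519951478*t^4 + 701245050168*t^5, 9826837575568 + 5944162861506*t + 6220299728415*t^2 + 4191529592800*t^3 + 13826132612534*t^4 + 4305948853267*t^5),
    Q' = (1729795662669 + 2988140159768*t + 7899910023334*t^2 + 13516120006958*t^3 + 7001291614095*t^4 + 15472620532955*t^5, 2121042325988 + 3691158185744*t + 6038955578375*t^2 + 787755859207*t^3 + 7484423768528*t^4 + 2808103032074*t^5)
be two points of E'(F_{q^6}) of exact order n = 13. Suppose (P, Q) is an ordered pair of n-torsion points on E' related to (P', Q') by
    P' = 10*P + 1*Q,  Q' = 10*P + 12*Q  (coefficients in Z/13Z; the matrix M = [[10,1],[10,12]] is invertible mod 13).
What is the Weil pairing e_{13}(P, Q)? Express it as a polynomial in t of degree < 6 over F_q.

15711560458344 + 4133895283400*t + 2144909174713*t^2 + 9750374415584*t^3 + 5500244264818*t^4 + 11718637909221*t^5

e_{13}(aP+bQ,cP+dQ) = e_{13}(P,Q)^(ad-bc); with (a,b,c,d)=(10,1,10,12) this gives the det-13 law.
Inverting 6 mod 13: 11. Thus e_{13}(P,Q) = e(P',Q')^{11}.
Miller loop for e_{13} over F_{16166891701861^6}: bits of 13 = 1101; 3 double steps + 2 add steps, l/v at each.
Miller gives e_{13}(P',Q') = 11040590113605 + 13710842706140*t + 5518763062915*t^2 + 3534149038545*t^3 + 10868804114107*t^4 + 115252679540*t^5 in F_{16166891701861^6}.
Thus e_{13}(P,Q) = 15711560458344 + 4133895283400*t + 2144909174713*t^2 + 9750374415584*t^3 + 5500244264818*t^4 + 11718637909221*t^5.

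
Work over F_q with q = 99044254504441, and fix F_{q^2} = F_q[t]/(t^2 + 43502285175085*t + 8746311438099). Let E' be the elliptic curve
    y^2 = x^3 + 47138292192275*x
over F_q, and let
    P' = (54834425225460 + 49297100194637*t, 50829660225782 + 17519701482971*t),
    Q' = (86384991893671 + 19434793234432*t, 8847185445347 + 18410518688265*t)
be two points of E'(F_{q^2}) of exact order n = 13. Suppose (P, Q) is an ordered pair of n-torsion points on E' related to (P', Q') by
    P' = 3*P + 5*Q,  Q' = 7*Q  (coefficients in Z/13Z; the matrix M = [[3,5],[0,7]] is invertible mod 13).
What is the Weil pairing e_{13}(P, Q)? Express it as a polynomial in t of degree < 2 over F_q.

e_{13} is bilinear + alternating on E[13], so e_{13}(3*P + 5*Q, 7*Q) = e_{13}(P,Q)^(3*7-5*0).
det(M) mod 13 = 8; its inverse in (Z/13)^* is 5 (check: 8*5 mod 13 = 1).
Run Miller on y^2=x^3+47138292192275*x over F_{99044254504441}: ladder 1101 (4 bits); e = f_P(D_Q)/f_Q(D_P).
f_P(D_Q)/f_Q(D_P) = 77028083100694 + 14310650227033*t.
Finally e_{13}(P,Q) = 84946059690050 + 25934684147251*t.

84946059690050 + 25934684147251*t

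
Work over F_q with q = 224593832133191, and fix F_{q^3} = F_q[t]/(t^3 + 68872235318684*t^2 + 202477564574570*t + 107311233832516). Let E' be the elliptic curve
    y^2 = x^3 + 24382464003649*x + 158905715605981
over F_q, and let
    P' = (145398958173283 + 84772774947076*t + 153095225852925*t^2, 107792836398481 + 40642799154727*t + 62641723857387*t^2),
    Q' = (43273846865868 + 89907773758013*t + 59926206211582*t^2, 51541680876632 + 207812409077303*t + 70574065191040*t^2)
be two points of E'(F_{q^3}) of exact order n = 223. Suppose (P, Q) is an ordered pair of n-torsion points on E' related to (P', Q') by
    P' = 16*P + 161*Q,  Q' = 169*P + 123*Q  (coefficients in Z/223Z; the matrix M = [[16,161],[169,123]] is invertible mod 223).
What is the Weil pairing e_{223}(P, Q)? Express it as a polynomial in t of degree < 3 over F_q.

11242940108639 + 75634820521882*t + 186394999164402*t^2

e_{223}(aP+bQ,cP+dQ) = e_{223}(P,Q)^(ad-bc); with (a,b,c,d)=(16,161,169,123) this gives the det-223 law.
det(M) mod 223 = 181; its inverse in (Z/223)^* is 69 (check: 181*69 mod 223 = 1).
8-bit Miller (11011111) on E'/F_{224593832133191} with a'=24382464003649, b'=158905715605981: accumulate tangent/chord ratios at Q'+S and P'+S'.
Miller gives e_{223}(P',Q') = 34284111278718 + 189969431275819*t + 139673853363154*t^2 in F_{224593832133191^3}.
(34284111278718 + 189969431275819*t + 139673853363154*t^2)^{69} mod (224593832133191,f) = 11242940108639 + 75634820521882*t + 186394999164402*t^2.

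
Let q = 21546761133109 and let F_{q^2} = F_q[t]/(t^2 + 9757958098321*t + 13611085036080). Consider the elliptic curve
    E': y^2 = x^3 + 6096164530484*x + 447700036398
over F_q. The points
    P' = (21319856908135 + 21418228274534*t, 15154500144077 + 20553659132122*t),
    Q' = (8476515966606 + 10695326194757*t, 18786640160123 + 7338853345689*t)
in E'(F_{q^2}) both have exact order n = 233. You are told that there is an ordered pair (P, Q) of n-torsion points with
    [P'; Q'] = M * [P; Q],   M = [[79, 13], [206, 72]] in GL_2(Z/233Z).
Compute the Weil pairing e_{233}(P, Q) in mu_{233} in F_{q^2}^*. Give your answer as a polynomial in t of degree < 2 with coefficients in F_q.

3568510372734 + 1056456789841*t

The 233-Weil pairing on E[233] over F_{21546761133109} is alternating-bilinear: e_{233}(P',Q') = e_{233}(P,Q)^det(M).
Hence e(P,Q) = e(P',Q')^{49} where 49 = 214^{-1} mod 233.
n = 233 = (11101001)_2 (8 bits, wt 5); accumulate f_{233,P'}(Q'+S)/f_{233,P'}(S) along the 7-step ladder.
Result: e(P',Q') = 16124633406865 + 21392717613396*t.
e_{233}(P,Q) = (16124633406865 + 21392717613396*t)^{49} = 3568510372734 + 1056456789841*t.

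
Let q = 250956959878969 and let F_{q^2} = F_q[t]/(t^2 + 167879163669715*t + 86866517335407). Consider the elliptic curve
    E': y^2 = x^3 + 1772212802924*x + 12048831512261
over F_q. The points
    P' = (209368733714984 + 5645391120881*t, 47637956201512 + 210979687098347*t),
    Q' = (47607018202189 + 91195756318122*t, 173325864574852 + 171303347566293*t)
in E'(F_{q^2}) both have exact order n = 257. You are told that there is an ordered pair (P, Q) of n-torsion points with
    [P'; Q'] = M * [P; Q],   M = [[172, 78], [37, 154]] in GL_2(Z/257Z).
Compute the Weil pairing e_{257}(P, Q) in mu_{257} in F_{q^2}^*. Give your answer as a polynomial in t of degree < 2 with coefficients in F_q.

e_{257} is bilinear + alternating on E[257], so e_{257}(172*P + 78*Q, 37*P + 154*Q) = e_{257}(P,Q)^(172*154-78*37).
172*154 - 78*37 = 23602; reduced mod 257: det = 215, inverse 104.
Double-and-add over 100000001: 9-1 doublings, 2-1 additions; each step l_{T,T}/v_{2T} or l_{T,P'}/v at Q'+S for random S.
So e_{257}(P',Q') = 48648105947724 + 241243687594246*t.
e_{257}(P,Q) = (48648105947724 + 241243687594246*t)^{104} = 6817400519719 + 125753805677762*t.

6817400519719 + 125753805677762*t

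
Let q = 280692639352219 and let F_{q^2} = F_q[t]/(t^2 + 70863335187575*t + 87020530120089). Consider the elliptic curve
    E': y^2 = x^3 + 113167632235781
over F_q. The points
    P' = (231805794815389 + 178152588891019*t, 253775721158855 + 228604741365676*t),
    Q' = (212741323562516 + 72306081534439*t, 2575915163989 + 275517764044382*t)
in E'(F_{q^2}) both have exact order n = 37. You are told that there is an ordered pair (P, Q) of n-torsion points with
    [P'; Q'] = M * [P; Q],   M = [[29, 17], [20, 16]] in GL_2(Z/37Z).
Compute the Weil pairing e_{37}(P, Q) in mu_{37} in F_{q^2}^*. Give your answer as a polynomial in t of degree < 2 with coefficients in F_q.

e_{37} is bilinear + alternating on E[37], so e_{37}(29*P + 17*Q, 20*P + 16*Q) = e_{37}(P,Q)^(29*16-17*20).
Hence e(P,Q) = e(P',Q')^{20} where 20 = 13^{-1} mod 37.
Double-and-add over 100101: 6-1 doublings, 3-1 additions; each step l_{T,T}/v_{2T} or l_{T,P'}/v at Q'+S for random S.
Miller gives e_{37}(P',Q') = 150070889905151 + 272650988668696*t in F_{280692639352219^2}.
e_{37}(P,Q) = (150070889905151 + 272650988668696*t)^{20} = 2884684518057 + 168004297817658*t.

2884684518057 + 168004297817658*t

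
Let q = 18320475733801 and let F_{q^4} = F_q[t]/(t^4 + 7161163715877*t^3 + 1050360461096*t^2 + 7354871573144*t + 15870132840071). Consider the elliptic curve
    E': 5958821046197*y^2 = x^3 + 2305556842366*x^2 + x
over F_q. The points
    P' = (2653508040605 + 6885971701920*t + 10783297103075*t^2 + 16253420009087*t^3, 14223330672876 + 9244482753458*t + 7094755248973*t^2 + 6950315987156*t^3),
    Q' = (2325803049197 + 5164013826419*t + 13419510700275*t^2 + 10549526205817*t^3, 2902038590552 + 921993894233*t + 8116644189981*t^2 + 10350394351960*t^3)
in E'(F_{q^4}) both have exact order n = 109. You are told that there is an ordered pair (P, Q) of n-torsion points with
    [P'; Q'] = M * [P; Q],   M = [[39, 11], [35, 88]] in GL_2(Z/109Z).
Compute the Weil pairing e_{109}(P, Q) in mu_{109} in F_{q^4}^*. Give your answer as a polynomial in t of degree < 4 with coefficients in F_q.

1890716080933 + 3843235230749*t + 1646468383867*t^2 + 2100720964052*t^3

Since e_{109}(P,P)=e_{109}(Q,Q)=1 and e_{109}(Q,P)=e_{109}(P,Q)^{-1}, expanding e_{109}(39*P + 11*Q,35*P + 88*Q) leaves e(P,Q)^det(M).
39*88 - 11*35 = 3047; reduced mod 109: det = 104, inverse 87.
Set x_W=2641158470020*u+16077770432445, y_W=2641158470020*v; then E': y_W^2=x_W^3+5094526591003.
7-bit Miller (1101101) on E'/F_{18320475733801} with a'=0, b'=5094526591003: accumulate tangent/chord ratios at Q'+S and P'+S'.
f_P(D_Q)/f_Q(D_P) = 16452475435074 + 1142959261244*t + 14267570074834*t^2 + 7743898573965*t^3.
Hence e(P,Q) = 1890716080933 + 3843235230749*t + 1646468383867*t^2 + 2100720964052*t^3 in F_{18320475733801^4}^*.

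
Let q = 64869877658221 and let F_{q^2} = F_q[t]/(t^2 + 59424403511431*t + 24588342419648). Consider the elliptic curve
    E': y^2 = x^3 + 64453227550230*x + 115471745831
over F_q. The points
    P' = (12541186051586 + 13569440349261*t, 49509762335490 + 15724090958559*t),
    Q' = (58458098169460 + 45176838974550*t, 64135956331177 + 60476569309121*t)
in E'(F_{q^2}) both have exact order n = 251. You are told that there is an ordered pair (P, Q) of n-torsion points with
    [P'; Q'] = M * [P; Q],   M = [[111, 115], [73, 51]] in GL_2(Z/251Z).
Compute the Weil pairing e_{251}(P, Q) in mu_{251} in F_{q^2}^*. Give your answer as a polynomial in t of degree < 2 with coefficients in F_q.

17142374173947 + 16228826489219*t

e_{251}(aP+bQ,cP+dQ) = e_{251}(P,Q)^(ad-bc); with (a,b,c,d)=(111,115,73,51) this gives the det-251 law.
Inverting 27 mod 251: 93. Thus e_{251}(P,Q) = e(P',Q')^{93}.
Build f_{251,P'} and f_{251,Q'} via the 8-bit ladder of 251=11111011_2; evaluate at shifted divisors; quotient in F_{64869877658221^2}.
So e_{251}(P',Q') = 46271704864992 + 35361093659295*t.
Finally e_{251}(P,Q) = 17142374173947 + 16228826489219*t.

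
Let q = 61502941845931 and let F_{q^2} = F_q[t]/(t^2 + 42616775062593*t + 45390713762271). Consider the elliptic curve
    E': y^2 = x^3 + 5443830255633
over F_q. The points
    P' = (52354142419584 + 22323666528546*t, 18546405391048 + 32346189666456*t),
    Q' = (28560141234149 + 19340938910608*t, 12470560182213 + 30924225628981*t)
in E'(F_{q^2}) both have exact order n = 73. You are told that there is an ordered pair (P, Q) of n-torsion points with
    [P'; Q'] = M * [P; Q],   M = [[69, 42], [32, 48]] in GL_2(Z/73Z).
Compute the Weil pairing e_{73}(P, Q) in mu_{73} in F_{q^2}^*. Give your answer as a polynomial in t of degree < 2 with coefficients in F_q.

Since e_{73}(P,P)=e_{73}(Q,Q)=1 and e_{73}(Q,P)=e_{73}(P,Q)^{-1}, expanding e_{73}(69*P + 42*Q,32*P + 48*Q) leaves e(P,Q)^det(M).
69*48 - 42*32 = 1968; reduced mod 73: det = 70, inverse 24.
Run Miller on y^2=x^3+5443830255633 over F_{61502941845931}: ladder 1001001 (7 bits); e = f_P(D_Q)/f_Q(D_P).
The quotient is 4890745096268 + 41665082627419*t.
Thus e_{73}(P,Q) = 3652292523568 + 48369615267354*t.

3652292523568 + 48369615267354*t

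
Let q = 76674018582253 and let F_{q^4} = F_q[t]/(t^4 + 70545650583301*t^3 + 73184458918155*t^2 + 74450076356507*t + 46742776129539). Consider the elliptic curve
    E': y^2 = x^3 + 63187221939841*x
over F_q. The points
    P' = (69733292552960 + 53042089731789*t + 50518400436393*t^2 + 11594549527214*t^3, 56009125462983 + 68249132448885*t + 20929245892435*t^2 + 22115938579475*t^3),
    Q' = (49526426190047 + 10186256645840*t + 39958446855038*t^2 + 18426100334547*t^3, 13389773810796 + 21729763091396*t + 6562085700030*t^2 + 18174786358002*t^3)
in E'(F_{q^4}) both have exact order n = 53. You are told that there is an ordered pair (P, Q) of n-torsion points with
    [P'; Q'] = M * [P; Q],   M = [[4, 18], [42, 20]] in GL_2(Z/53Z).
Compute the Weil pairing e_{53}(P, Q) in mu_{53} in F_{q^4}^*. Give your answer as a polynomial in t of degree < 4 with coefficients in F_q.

32098835240350 + 25896160823851*t + 15744889118934*t^2 + 55217980512427*t^3

Since e_{53}(P,P)=e_{53}(Q,Q)=1 and e_{53}(Q,P)=e_{53}(P,Q)^{-1}, expanding e_{53}(4*P + 18*Q,42*P + 20*Q) leaves e(P,Q)^det(M).
So e_{53}(P,Q) = e_{53}(P',Q')^{49}, since 13*49 = 1 mod 53.
Miller loop for e_{53} over F_{76674018582253^4}: bits of 53 = 110101; 5 double steps + 3 add steps, l/v at each.
Miller gives e_{53}(P',Q') = 48880018390788 + 14409148857526*t + 19575315437625*t^2 + 15205013311621*t^3 in F_{76674018582253^4}.
Thus e_{53}(P,Q) = 32098835240350 + 25896160823851*t + 15744889118934*t^2 + 55217980512427*t^3.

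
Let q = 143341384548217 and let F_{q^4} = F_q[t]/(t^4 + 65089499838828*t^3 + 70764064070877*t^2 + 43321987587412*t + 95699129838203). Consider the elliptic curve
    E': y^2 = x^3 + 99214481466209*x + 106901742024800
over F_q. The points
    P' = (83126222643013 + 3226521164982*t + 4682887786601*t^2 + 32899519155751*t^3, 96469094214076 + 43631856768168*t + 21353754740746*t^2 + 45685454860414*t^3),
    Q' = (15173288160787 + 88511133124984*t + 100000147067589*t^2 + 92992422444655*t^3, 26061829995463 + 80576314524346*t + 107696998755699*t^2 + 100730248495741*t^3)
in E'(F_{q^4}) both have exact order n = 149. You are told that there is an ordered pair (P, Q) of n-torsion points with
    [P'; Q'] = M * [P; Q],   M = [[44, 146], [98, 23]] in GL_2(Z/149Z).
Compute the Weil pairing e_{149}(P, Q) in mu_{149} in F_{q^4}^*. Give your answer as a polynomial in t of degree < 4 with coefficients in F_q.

111810985253159 + 6660186759073*t + 79697147895947*t^2 + 102198369766519*t^3

e_{149} is bilinear + alternating on E[149], so e_{149}(44*P + 146*Q, 98*P + 23*Q) = e_{149}(P,Q)^(44*23-146*98).
Inverting 114 mod 149: 17. Thus e_{149}(P,Q) = e(P',Q')^{17}.
n = 149 = (10010101)_2 (8 bits, wt 4); accumulate f_{149,P'}(Q'+S)/f_{149,P'}(S) along the 7-step ladder.
So e_{149}(P',Q') = 65684766468307 + 51416777424897*t + 82952756162134*t^2 + 61770292863168*t^3.
(65684766468307 + 51416777424897*t + 82952756162134*t^2 + 61770292863168*t^3)^{17} mod (143341384548217,f) = 111810985253159 + 6660186759073*t + 79697147895947*t^2 + 102198369766519*t^3.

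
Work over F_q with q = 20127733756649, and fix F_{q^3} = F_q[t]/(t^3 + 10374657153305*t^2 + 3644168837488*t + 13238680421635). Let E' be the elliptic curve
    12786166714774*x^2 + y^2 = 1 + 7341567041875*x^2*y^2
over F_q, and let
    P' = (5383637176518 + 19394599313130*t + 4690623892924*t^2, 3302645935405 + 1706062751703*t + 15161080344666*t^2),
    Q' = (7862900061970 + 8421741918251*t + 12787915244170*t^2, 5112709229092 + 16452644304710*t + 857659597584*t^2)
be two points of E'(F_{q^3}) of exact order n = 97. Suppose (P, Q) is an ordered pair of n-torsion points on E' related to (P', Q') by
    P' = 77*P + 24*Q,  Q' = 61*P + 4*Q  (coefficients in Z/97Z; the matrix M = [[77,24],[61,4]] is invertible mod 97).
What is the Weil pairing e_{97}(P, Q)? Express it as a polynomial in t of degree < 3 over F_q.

The 97-Weil pairing on E[97] over F_{20127733756649} is alternating-bilinear: e_{97}(P',Q') = e_{97}(P,Q)^det(M).
Hence e(P,Q) = e(P',Q')^{85} where 85 = 8^{-1} mod 97.
Map (x,y)_Ed via u=(1+y)/(1-y), v=(1+y)/((1-y)x) to Montgomery A=0,B=6789994370419; then to (a',b')=(3668058876487,0).
7-bit Miller (1100001) on E'/F_{20127733756649} with a'=3668058876487, b'=0: accumulate tangent/chord ratios at Q'+S and P'+S'.
So e_{97}(P',Q') = 11421134569682 + 1845368354789*t + 5544918557503*t^2.
(11421134569682 + 1845368354789*t + 5544918557503*t^2)^{85} mod (20127733756649,f) = 2045198967539 + 5500798198168*t + 5279872726824*t^2.

2045198967539 + 5500798198168*t + 5279872726824*t^2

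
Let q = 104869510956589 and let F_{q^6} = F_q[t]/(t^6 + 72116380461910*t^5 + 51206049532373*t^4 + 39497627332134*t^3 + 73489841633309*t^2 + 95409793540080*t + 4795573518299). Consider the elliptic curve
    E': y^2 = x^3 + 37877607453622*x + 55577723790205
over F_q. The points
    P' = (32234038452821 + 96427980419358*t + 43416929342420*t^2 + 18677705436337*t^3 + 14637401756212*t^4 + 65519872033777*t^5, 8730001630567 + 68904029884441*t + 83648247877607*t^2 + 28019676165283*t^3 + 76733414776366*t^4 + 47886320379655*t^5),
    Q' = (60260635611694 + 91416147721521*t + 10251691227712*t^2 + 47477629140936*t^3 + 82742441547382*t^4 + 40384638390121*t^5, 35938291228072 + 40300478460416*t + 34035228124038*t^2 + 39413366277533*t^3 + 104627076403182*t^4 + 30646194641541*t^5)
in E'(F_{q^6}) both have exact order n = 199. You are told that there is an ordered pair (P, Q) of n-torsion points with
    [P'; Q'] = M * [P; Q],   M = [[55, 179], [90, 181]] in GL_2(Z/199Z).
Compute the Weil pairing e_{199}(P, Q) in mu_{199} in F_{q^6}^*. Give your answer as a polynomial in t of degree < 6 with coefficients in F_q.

The 199-Weil pairing on E[199] over F_{104869510956589} is alternating-bilinear: e_{199}(P',Q') = e_{199}(P,Q)^det(M).
Inverting 14 mod 199: 128. Thus e_{199}(P,Q) = e(P',Q')^{128}.
Double-and-add over 11000111: 8-1 doublings, 5-1 additions; each step l_{T,T}/v_{2T} or l_{T,P'}/v at Q'+S for random S.
f_P(D_Q)/f_Q(D_P) = 1550055322806 + 67436102491968*t + 76984779528818*t^2 + 92773703384653*t^3 + 3365870675044*t^4 + 59601682359824*t^5.
Hence e(P,Q) = 18018655529465 + 20333482122359*t + 65611585901083*t^2 + 97785054291537*t^3 + 26544629218009*t^4 + 39302802435797*t^5 in F_{104869510956589^6}^*.

18018655529465 + 20333482122359*t + 65611585901083*t^2 + 97785054291537*t^3 + 26544629218009*t^4 + 39302802435797*t^5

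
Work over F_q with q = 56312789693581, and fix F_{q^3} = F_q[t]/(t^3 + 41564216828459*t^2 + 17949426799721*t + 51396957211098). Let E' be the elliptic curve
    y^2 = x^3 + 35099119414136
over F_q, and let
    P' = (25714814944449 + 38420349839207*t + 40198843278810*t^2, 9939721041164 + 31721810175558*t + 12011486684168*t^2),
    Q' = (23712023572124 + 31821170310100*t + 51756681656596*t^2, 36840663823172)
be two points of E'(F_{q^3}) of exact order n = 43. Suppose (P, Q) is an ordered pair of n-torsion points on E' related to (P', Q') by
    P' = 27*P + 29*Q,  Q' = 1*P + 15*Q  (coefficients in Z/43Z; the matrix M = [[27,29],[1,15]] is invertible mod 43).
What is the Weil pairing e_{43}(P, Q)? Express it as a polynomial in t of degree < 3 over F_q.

6931718089824 + 1453834146338*t + 47523298036880*t^2

e_{43}(aP+bQ,cP+dQ) = e_{43}(P,Q)^(ad-bc); with (a,b,c,d)=(27,29,1,15) this gives the det-43 law.
Inverting 32 mod 43: 39. Thus e_{43}(P,Q) = e(P',Q')^{39}.
n = 43 = (101011)_2 (6 bits, wt 4); accumulate f_{43,P'}(Q'+S)/f_{43,P'}(S) along the 5-step ladder.
So e_{43}(P',Q') = 25391362840846 + 30301833529714*t + 51128458820110*t^2.
Finally e_{43}(P,Q) = 6931718089824 + 1453834146338*t + 47523298036880*t^2.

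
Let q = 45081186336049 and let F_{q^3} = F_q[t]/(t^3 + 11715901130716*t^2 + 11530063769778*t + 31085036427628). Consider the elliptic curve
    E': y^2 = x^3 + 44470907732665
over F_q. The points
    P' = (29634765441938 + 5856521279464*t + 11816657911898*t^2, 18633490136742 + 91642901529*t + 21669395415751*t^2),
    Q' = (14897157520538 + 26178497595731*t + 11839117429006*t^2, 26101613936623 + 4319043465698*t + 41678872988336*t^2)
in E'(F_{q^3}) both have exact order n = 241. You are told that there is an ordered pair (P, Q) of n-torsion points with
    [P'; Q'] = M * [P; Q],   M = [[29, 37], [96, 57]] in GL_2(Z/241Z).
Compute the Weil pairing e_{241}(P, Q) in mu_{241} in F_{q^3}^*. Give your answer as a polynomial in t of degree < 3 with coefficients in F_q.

Alternating bilinearity on E[241] (values in mu_{241} in F_{45081186336049^3}) gives e(P',Q') = e(P,Q)^det(M).
Hence e(P,Q) = e(P',Q')^{133} where 133 = 29^{-1} mod 241.
8-bit Miller (11110001) on E'/F_{45081186336049} with a'=0, b'=44470907732665: accumulate tangent/chord ratios at Q'+S and P'+S'.
Miller gives e_{241}(P',Q') = 35895739406188 + 6025723785476*t + 35804198694772*t^2 in F_{45081186336049^3}.
(35895739406188 + 6025723785476*t + 35804198694772*t^2)^{133} mod (45081186336049,f) = 27490981935381 + 32454517501983*t + 14346383651938*t^2.

27490981935381 + 32454517501983*t + 14346383651938*t^2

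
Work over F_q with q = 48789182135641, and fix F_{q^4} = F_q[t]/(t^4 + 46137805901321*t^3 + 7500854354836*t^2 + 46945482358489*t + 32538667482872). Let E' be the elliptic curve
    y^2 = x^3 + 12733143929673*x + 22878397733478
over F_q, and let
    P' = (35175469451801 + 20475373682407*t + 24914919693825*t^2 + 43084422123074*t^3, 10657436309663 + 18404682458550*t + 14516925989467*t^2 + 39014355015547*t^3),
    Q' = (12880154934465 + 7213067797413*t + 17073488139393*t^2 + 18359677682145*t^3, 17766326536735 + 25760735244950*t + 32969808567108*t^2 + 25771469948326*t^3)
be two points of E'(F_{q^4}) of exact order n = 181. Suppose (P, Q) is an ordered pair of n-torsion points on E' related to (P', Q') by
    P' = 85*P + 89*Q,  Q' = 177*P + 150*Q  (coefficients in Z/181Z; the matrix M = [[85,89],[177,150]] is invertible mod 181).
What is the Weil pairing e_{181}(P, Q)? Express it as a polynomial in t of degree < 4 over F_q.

Since e_{181}(P,P)=e_{181}(Q,Q)=1 and e_{181}(Q,P)=e_{181}(P,Q)^{-1}, expanding e_{181}(85*P + 89*Q,177*P + 150*Q) leaves e(P,Q)^det(M).
det M = 85*150 - 89*177 = -3003 = 74 (mod 181); 74^{-1} = 159 (mod 181).
Double-and-add over 10110101: 8-1 doublings, 5-1 additions; each step l_{T,T}/v_{2T} or l_{T,P'}/v at Q'+S for random S.
e_{181}(P',Q') = 22297888308133 + 41351160829520*t + 47235422924785*t^2 + 35501482222297*t^3.
e_{181}(P,Q) = (22297888308133 + 41351160829520*t + 47235422924785*t^2 + 35501482222297*t^3)^{159} = 45265170896748 + 6485562395853*t + 48418430022172*t^2 + 34278965910378*t^3.

45265170896748 + 6485562395853*t + 48418430022172*t^2 + 34278965910378*t^3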